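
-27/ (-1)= 27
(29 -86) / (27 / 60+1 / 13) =-14820 / 137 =-108.18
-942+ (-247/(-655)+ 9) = -610868/655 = -932.62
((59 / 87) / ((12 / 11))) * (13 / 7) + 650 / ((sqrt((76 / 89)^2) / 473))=49992452653 / 138852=360041.29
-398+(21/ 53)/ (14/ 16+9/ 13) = -3436138/ 8639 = -397.75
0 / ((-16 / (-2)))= 0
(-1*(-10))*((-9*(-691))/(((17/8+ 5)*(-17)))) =-165840/323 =-513.44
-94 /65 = -1.45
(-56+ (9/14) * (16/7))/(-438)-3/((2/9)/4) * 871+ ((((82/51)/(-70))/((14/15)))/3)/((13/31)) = -223086561739/4743102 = -47033.90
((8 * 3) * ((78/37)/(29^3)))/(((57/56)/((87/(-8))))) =-13104/591223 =-0.02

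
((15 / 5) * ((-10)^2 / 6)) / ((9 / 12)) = 200 / 3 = 66.67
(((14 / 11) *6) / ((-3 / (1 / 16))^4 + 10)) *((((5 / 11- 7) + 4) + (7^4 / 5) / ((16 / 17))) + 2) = 0.00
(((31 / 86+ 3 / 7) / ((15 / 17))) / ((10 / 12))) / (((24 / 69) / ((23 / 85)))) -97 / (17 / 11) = -12675813 / 204680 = -61.93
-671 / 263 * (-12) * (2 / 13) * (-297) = -4782888 / 3419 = -1398.91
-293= -293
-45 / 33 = -15 / 11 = -1.36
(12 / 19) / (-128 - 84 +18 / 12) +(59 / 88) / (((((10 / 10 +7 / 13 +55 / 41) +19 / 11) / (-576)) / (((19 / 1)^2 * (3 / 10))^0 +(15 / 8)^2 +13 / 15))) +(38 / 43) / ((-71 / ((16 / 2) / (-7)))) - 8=-28268398935134621 / 61568137900640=-459.14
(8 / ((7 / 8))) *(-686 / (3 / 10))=-62720 / 3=-20906.67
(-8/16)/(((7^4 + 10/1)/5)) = -0.00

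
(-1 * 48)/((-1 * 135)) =16/45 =0.36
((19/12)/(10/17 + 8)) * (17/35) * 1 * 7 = 5491/8760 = 0.63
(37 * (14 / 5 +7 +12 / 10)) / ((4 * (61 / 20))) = 2035 / 61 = 33.36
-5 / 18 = -0.28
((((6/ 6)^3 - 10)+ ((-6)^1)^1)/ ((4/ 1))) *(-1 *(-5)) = -75/ 4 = -18.75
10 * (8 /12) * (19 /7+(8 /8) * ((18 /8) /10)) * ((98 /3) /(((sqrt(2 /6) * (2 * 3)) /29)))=167069 * sqrt(3) /54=5358.74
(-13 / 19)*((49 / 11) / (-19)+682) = -1852357 / 3971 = -466.47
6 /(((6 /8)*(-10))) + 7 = 31 /5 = 6.20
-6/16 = -3/8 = -0.38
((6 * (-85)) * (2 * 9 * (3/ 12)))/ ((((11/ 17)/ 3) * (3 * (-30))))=2601/ 22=118.23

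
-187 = -187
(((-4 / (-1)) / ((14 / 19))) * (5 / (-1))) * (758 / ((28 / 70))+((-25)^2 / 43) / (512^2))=-289896632025 / 5636096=-51435.72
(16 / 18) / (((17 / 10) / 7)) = 560 / 153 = 3.66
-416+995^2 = 989609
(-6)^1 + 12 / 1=6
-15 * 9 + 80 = -55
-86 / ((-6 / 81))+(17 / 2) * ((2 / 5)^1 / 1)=5822 / 5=1164.40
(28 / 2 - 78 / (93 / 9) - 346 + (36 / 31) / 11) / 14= -57875 / 2387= -24.25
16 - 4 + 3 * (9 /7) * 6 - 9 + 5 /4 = 767 /28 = 27.39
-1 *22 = -22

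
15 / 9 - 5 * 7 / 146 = 625 / 438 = 1.43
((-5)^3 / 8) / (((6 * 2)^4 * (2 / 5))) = -625 / 331776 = -0.00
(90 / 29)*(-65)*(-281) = 1643850 / 29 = 56684.48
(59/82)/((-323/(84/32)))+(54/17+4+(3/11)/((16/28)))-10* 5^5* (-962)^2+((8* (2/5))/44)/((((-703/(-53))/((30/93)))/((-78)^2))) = -28920124981.59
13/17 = 0.76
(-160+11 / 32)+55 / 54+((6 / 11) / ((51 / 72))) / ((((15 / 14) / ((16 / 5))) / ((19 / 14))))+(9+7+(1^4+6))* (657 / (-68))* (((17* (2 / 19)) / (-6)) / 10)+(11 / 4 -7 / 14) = -11253766643 / 76744800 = -146.64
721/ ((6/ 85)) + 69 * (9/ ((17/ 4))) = 1056749/ 102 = 10360.28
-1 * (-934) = 934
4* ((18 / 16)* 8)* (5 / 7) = 180 / 7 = 25.71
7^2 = 49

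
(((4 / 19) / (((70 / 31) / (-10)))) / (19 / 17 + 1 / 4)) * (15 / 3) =-1360 / 399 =-3.41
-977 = -977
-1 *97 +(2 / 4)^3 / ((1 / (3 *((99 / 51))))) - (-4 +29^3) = -3329453 / 136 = -24481.27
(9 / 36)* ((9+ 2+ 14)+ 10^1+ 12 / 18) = 107 / 12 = 8.92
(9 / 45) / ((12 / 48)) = 4 / 5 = 0.80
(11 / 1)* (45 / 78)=165 / 26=6.35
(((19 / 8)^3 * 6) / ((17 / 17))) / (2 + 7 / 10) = 29.77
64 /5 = 12.80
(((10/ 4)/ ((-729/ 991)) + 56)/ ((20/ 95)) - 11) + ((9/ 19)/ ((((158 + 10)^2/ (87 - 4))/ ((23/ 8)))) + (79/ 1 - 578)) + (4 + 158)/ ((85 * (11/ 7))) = -84126812197093/ 324906785280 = -258.93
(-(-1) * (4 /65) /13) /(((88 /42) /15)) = 63 /1859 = 0.03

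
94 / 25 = 3.76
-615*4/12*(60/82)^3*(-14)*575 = 1086750000/1681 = 646490.18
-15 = -15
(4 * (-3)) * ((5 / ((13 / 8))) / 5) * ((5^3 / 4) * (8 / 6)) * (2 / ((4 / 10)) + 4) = -36000 / 13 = -2769.23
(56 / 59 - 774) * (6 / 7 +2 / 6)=-1140250 / 1239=-920.30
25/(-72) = -25/72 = -0.35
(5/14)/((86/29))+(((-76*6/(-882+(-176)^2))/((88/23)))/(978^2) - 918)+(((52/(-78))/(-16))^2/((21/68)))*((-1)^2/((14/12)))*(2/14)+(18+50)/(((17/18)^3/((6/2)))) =-455981603212954872113/674808794736723108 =-675.72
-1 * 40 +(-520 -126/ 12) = -1141/ 2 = -570.50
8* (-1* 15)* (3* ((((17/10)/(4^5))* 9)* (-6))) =4131/128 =32.27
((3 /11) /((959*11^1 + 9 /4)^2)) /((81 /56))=896 /529034821425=0.00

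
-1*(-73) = 73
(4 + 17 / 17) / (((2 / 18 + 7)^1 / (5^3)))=5625 / 64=87.89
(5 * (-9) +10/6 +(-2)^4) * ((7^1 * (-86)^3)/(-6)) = -182548072/9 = -20283119.11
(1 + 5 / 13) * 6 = 108 / 13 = 8.31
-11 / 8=-1.38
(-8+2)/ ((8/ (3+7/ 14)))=-21/ 8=-2.62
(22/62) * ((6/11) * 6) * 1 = 36/31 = 1.16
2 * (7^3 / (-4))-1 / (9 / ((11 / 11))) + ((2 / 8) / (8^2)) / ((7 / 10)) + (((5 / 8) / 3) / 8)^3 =-8502232213 / 49545216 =-171.61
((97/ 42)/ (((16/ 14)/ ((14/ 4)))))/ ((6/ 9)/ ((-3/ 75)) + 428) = 679/ 39488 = 0.02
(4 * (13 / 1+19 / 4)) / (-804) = -71 / 804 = -0.09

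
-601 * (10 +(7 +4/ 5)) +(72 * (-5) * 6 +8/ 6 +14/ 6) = -192812/ 15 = -12854.13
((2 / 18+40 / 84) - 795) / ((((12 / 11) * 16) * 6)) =-4301 / 567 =-7.59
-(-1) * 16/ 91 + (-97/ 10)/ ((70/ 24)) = -7166/ 2275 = -3.15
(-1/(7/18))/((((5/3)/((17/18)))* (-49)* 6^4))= 17/740880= 0.00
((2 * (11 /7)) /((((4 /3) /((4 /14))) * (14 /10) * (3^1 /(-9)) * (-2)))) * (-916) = -226710 /343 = -660.96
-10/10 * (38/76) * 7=-3.50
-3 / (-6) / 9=1 / 18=0.06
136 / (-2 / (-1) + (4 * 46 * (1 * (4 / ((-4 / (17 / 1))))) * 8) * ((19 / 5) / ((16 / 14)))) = -340 / 208007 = -0.00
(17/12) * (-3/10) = -17/40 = -0.42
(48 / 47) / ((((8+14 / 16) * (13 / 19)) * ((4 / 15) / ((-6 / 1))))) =-164160 / 43381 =-3.78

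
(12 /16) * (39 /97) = 117 /388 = 0.30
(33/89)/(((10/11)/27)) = 11.01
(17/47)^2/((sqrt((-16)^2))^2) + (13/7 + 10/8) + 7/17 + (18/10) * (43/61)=98279108967/20524967680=4.79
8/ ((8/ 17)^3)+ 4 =5169/ 64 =80.77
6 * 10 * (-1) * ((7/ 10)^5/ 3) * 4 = -16807/ 1250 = -13.45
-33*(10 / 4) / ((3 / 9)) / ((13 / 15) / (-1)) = 7425 / 26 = 285.58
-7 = -7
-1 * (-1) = 1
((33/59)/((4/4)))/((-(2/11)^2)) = -3993/236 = -16.92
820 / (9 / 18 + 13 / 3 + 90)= 4920 / 569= 8.65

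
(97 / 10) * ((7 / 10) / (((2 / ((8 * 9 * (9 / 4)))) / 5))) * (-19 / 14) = -149283 / 40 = -3732.08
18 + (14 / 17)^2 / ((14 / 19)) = 5468 / 289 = 18.92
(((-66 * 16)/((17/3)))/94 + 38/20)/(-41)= 659/327590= 0.00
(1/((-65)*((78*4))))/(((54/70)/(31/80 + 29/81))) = -33817/709637760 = -0.00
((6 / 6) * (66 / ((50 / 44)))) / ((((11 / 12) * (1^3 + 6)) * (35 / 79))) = 125136 / 6125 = 20.43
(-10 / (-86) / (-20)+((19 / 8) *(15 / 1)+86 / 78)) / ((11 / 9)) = 1477977 / 49192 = 30.05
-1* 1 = -1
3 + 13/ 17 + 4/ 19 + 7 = 3545/ 323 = 10.98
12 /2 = 6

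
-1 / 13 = -0.08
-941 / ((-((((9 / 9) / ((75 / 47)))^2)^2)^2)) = 39563.70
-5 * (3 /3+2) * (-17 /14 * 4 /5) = 102 /7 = 14.57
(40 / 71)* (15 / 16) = 75 / 142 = 0.53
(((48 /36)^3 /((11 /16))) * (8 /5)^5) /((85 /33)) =33554432 /2390625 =14.04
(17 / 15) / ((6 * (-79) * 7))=-17 / 49770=-0.00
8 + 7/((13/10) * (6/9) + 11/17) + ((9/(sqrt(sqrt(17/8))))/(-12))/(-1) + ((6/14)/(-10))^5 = 3 * 34^(3/4)/68 + 4095025503101/324375100000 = 13.25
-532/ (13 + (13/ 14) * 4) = -3724/ 117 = -31.83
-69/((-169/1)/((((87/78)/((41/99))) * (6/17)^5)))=770208912/127896458989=0.01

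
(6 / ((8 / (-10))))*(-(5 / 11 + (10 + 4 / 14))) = 12405 / 154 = 80.55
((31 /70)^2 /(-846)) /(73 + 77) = -961 /621810000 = -0.00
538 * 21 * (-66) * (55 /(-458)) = 20505870 /229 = 89545.28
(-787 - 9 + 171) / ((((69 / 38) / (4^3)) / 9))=-198260.87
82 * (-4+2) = -164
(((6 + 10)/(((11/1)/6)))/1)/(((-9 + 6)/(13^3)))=-70304/11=-6391.27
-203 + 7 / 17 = -3444 / 17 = -202.59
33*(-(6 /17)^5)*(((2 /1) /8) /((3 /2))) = -42768 /1419857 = -0.03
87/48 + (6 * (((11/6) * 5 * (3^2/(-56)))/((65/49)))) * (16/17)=-15767/3536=-4.46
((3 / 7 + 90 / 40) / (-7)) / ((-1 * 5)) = 15 / 196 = 0.08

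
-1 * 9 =-9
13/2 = 6.50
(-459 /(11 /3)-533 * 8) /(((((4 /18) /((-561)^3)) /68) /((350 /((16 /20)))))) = 103746066393902625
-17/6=-2.83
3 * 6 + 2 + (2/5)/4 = 20.10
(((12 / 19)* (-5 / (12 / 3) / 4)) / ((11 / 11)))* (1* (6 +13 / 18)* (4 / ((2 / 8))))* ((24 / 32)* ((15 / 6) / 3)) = -3025 / 228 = -13.27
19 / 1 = 19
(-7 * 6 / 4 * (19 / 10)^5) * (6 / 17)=-155994237 / 1700000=-91.76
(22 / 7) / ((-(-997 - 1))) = 11 / 3493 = 0.00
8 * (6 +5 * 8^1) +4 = 372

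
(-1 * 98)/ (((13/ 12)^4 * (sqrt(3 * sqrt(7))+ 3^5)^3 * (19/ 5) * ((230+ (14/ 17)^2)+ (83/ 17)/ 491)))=-0.00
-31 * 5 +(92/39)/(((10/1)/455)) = -143/3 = -47.67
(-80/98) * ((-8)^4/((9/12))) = -655360/147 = -4458.23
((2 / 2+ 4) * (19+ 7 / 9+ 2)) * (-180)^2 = 3528000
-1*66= -66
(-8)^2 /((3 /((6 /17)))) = 128 /17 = 7.53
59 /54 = 1.09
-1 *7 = -7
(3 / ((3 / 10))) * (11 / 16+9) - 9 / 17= 13103 / 136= 96.35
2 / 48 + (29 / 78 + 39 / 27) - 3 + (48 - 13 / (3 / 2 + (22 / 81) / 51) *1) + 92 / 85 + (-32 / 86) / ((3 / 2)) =39.06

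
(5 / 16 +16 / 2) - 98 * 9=-873.69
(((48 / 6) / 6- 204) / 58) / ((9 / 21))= -2128 / 261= -8.15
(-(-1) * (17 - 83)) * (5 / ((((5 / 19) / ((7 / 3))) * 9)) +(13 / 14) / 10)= -208681 / 630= -331.24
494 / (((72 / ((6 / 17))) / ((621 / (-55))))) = -51129 / 1870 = -27.34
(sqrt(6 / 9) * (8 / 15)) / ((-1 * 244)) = -2 * sqrt(6) / 2745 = -0.00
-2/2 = -1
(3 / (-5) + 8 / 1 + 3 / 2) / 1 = 89 / 10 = 8.90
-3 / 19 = -0.16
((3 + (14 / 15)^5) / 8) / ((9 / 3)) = 2815949 / 18225000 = 0.15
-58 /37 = -1.57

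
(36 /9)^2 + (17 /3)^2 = 48.11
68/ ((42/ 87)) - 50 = 636/ 7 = 90.86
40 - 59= -19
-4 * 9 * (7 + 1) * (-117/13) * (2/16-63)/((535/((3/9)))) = -54324/535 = -101.54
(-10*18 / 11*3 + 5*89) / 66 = 4355 / 726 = 6.00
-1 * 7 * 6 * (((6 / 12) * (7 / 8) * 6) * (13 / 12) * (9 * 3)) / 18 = -5733 / 32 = -179.16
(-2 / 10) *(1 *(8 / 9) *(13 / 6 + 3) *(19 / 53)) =-2356 / 7155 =-0.33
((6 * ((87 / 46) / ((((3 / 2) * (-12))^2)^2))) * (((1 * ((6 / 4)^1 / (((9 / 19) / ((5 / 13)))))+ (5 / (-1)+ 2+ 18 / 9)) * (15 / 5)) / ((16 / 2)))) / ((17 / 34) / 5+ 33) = 0.00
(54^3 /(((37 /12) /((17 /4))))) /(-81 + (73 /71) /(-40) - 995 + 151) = -93856320 /400007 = -234.64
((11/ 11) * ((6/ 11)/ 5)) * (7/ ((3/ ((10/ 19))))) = 28/ 209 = 0.13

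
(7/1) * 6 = 42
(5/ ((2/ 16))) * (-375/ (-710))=21.13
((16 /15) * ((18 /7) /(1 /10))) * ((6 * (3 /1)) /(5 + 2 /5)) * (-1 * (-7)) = 640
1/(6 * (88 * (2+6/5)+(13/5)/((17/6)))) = 85/144084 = 0.00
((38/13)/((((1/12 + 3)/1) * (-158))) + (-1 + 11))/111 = 379762/4217889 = 0.09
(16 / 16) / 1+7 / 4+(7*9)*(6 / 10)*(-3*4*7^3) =-3111641 / 20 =-155582.05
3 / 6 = 1 / 2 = 0.50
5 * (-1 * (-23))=115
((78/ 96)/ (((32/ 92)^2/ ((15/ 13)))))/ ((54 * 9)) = 2645/ 165888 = 0.02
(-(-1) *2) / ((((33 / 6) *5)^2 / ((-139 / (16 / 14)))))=-973 / 3025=-0.32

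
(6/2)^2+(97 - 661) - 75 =-630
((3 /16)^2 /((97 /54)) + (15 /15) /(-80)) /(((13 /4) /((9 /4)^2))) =35559 /3228160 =0.01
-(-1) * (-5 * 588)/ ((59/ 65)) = -3238.98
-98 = -98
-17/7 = -2.43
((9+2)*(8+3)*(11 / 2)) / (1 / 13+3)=17303 / 80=216.29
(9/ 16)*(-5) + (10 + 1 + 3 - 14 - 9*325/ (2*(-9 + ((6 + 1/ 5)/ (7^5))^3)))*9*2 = 62429692049264856555/ 21364026794624336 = 2922.19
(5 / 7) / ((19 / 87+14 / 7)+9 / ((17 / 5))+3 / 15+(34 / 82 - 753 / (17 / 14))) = -1515975 / 1304485252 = -0.00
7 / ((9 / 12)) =28 / 3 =9.33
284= 284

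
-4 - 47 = -51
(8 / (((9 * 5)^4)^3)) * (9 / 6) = 4 / 22984174518310546875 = 0.00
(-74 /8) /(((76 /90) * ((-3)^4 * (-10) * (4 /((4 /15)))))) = 37 /41040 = 0.00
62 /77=0.81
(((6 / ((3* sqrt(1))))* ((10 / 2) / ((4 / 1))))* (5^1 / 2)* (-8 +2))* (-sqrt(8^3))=600* sqrt(2)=848.53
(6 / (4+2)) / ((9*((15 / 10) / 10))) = 20 / 27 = 0.74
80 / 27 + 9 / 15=481 / 135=3.56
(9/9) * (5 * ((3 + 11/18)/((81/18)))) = 325/81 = 4.01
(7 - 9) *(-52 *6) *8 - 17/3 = 14959/3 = 4986.33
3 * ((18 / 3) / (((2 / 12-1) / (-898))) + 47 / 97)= 9408153 / 485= 19398.25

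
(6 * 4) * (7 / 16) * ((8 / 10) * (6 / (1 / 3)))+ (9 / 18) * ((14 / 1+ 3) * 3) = 1767 / 10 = 176.70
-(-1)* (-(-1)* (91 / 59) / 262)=91 / 15458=0.01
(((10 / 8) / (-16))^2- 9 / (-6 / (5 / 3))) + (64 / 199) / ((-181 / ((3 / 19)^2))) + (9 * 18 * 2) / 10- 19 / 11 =97190090911413 / 2929284075520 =33.18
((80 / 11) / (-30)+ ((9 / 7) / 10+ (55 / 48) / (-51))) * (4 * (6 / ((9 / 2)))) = -128479 / 176715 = -0.73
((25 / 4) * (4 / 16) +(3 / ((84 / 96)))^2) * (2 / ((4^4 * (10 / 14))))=0.15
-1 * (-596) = 596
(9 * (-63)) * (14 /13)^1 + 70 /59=-467432 /767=-609.43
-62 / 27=-2.30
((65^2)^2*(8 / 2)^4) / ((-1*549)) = -4569760000 / 549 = -8323788.71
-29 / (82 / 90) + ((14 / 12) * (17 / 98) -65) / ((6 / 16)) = -528541 / 2583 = -204.62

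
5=5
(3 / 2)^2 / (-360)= -1 / 160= -0.01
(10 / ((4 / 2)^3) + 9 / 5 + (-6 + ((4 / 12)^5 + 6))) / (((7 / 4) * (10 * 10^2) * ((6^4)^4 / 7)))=14843 / 3427648537559040000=0.00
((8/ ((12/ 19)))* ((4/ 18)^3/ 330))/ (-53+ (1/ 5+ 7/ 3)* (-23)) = -152/ 40151133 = -0.00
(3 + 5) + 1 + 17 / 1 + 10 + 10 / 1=46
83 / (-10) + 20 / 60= -239 / 30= -7.97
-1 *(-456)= 456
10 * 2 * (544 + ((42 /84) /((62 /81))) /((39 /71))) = 4394225 /403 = 10903.78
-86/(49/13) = -1118/49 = -22.82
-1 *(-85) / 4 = 85 / 4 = 21.25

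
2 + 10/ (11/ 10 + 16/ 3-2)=566/ 133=4.26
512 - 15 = 497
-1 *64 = -64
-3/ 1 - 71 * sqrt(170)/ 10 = -95.57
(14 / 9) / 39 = 14 / 351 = 0.04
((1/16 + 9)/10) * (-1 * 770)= -11165/16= -697.81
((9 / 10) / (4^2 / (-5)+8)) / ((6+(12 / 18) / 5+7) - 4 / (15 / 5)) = 15 / 944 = 0.02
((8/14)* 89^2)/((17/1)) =31684/119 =266.25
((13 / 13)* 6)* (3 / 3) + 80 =86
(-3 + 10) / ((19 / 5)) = 35 / 19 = 1.84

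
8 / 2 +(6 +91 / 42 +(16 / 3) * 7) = 99 / 2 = 49.50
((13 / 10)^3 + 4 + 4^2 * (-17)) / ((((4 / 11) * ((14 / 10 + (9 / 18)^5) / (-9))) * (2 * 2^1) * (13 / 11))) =289459467 / 297700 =972.32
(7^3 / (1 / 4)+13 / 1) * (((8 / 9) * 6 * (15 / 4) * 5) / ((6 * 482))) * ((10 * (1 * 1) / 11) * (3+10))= 4501250 / 7953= 565.98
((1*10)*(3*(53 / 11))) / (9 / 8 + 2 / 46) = 58512 / 473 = 123.70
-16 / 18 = -8 / 9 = -0.89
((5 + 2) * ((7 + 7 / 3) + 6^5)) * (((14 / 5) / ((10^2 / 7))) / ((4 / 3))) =2002777 / 250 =8011.11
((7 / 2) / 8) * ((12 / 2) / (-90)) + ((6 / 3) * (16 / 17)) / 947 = -105013 / 3863760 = -0.03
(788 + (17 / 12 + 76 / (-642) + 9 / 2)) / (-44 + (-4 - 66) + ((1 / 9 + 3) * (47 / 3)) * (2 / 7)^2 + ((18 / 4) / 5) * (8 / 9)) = -321059655 / 44175592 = -7.27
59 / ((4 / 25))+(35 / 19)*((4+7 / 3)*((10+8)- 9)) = 1895 / 4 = 473.75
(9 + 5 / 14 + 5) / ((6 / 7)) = 16.75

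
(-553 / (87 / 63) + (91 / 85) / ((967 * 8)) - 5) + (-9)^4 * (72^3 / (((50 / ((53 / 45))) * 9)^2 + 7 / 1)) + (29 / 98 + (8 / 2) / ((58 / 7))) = 6272538000286966292273 / 383177804112339880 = 16369.78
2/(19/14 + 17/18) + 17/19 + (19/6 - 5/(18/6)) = 3.26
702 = 702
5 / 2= 2.50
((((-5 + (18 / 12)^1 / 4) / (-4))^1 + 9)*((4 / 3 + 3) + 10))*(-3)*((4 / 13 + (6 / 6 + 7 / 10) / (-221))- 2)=47515 / 64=742.42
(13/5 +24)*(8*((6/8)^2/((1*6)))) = 399/20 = 19.95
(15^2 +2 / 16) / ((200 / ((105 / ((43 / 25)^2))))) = 4727625 / 118336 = 39.95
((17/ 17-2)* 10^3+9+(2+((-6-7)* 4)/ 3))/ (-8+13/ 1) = -3019/ 15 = -201.27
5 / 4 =1.25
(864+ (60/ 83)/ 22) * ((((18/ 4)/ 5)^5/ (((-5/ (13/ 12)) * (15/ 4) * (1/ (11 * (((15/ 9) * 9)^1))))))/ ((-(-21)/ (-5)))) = 33642203283/ 29050000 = 1158.08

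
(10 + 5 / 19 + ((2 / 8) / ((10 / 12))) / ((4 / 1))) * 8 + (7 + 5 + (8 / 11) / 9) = 94.79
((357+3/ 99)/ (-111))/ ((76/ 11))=-5891/ 12654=-0.47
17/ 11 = 1.55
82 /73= 1.12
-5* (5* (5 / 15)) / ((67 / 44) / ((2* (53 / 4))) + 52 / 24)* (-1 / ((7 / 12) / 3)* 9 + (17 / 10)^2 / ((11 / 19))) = 16852039 / 108920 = 154.72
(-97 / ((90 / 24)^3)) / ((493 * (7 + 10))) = -6208 / 28285875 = -0.00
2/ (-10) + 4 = 19/ 5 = 3.80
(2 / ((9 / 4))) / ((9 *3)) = 8 / 243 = 0.03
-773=-773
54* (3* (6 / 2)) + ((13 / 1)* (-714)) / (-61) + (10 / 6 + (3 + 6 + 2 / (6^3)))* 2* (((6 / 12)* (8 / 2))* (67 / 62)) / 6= 645.86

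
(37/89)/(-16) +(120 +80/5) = 193627/1424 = 135.97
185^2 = 34225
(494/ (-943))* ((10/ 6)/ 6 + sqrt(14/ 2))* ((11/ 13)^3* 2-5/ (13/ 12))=710410/ 1434303 + 284164* sqrt(7)/ 159367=5.21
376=376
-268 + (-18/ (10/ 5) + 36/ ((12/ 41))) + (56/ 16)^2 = -567/ 4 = -141.75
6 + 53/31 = 239/31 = 7.71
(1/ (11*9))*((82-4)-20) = 58/ 99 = 0.59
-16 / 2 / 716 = -2 / 179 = -0.01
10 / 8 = 5 / 4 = 1.25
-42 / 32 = -1.31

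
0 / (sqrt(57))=0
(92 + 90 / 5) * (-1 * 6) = -660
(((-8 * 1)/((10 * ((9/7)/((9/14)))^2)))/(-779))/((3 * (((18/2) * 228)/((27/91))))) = 1/80813460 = 0.00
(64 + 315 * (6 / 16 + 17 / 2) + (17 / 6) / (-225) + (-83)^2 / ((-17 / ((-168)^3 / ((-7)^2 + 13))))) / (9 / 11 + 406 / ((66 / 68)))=970243071320479 / 13120086600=73950.97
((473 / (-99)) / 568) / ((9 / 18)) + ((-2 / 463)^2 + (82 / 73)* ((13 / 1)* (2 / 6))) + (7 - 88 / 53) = 21602932547533 / 2119930197516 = 10.19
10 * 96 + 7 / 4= 3847 / 4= 961.75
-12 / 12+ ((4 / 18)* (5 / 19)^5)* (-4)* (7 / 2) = -22372391 / 22284891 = -1.00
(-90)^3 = -729000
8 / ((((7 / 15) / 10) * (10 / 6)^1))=720 / 7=102.86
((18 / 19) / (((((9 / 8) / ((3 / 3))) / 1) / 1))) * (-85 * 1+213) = 2048 / 19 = 107.79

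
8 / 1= 8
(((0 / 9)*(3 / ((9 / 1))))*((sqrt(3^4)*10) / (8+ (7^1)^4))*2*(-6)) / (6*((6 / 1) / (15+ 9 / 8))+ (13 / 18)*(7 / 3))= 0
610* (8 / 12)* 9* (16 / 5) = 11712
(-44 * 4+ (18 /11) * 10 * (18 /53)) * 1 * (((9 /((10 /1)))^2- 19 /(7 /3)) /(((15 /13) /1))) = 552560606 /510125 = 1083.19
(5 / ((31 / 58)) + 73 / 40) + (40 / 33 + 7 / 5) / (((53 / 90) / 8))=33735249 / 722920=46.67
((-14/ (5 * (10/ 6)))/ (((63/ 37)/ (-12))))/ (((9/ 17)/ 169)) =850408/ 225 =3779.59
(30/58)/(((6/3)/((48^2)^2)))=39813120/29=1372866.21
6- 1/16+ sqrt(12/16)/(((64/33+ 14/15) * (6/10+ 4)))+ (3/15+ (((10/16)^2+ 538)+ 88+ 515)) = 275 * sqrt(3)/7268+ 367209/320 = 1147.59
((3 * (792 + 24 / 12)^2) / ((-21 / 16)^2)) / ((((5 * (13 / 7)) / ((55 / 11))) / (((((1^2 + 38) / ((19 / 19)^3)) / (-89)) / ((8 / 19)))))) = -383305088 / 623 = -615256.96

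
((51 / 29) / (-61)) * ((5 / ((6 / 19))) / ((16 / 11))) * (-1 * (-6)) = -53295 / 28304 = -1.88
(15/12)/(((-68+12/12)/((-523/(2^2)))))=2615/1072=2.44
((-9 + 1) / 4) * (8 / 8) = -2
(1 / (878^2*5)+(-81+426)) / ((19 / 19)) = 1329774901 / 3854420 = 345.00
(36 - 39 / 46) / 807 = 539 / 12374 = 0.04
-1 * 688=-688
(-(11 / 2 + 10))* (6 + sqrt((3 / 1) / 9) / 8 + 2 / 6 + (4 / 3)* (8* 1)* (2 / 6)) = -2759 / 18 -31* sqrt(3) / 48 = -154.40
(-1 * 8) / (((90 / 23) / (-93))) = 2852 / 15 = 190.13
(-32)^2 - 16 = 1008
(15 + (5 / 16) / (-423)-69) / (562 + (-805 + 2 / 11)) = 4020247 / 18077328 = 0.22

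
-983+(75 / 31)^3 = -28862678 / 29791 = -968.84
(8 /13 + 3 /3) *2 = 42 /13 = 3.23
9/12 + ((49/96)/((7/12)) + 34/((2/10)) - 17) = 1237/8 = 154.62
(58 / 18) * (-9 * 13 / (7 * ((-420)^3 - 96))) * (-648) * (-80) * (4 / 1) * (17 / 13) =0.20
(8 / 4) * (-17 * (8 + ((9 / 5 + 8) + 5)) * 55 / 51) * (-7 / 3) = 5852 / 3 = 1950.67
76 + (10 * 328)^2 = 10758476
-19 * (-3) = 57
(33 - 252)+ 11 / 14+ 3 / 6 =-1524 / 7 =-217.71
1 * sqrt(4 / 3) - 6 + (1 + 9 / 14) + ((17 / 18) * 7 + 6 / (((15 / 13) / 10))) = 2 * sqrt(3) / 3 + 3418 / 63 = 55.41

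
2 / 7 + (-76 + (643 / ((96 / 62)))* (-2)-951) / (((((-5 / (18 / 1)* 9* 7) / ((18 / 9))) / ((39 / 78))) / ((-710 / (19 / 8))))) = -12660890 / 399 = -31731.55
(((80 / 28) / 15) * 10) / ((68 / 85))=50 / 21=2.38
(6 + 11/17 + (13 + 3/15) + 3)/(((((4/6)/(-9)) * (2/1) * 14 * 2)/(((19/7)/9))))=-55347/33320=-1.66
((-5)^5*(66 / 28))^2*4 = 10634765625 / 49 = 217036033.16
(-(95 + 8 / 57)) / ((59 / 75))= -135575 / 1121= -120.94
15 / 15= 1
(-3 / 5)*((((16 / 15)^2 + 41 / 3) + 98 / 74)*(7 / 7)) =-134272 / 13875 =-9.68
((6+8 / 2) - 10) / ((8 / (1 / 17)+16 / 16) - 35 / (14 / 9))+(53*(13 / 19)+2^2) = 765 / 19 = 40.26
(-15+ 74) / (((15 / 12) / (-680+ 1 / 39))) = -6258484 / 195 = -32094.79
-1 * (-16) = 16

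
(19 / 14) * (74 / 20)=703 / 140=5.02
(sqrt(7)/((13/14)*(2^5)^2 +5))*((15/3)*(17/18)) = 595*sqrt(7)/120438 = 0.01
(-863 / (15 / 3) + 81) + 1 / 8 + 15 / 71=-259189 / 2840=-91.26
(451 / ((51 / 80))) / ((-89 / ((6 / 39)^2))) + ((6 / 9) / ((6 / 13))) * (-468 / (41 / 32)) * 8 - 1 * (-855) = -105865242211 / 31450731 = -3366.07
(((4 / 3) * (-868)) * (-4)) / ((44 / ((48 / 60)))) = 84.17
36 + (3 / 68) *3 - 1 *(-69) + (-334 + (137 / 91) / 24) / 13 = 38345179 / 482664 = 79.44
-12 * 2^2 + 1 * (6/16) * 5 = -369/8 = -46.12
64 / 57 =1.12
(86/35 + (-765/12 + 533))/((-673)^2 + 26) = 22013/21137900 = 0.00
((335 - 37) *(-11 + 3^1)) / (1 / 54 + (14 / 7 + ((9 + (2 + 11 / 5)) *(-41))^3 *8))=16092000 / 8559869090887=0.00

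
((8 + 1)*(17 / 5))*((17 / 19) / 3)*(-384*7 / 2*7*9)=-73410624 / 95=-772743.41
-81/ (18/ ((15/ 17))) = -135/ 34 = -3.97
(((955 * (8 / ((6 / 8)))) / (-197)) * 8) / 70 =-24448 / 4137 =-5.91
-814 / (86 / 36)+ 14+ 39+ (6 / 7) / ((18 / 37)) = -258242 / 903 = -285.98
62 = 62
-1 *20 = -20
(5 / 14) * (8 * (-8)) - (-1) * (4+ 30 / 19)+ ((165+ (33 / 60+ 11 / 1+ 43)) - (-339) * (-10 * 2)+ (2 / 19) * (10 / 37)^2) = -23953032333 / 3641540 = -6577.72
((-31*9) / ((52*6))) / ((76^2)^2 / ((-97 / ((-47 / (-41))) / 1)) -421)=369861 / 163248445256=0.00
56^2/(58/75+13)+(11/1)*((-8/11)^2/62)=80236256/352253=227.78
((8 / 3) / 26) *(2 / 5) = 8 / 195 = 0.04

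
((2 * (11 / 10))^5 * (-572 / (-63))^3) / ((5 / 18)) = 60281147079296 / 434109375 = 138861.66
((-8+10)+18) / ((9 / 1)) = 20 / 9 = 2.22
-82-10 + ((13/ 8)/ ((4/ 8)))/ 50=-91.94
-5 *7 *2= -70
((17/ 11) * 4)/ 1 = 68/ 11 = 6.18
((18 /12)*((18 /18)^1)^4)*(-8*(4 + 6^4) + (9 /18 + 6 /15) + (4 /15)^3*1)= -70193797 /4500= -15598.62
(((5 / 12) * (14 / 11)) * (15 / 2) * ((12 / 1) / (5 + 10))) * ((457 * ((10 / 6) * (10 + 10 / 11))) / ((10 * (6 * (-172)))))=-79975 / 31218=-2.56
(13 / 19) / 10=0.07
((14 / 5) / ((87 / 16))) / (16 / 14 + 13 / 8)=12544 / 67425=0.19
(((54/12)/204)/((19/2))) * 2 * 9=27/646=0.04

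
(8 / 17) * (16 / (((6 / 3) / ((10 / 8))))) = 80 / 17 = 4.71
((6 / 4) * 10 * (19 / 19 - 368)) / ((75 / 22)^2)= -177628 / 375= -473.67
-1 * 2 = -2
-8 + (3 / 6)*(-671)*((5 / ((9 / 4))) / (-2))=364.78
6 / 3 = 2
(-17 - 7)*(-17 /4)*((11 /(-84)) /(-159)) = 187 /2226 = 0.08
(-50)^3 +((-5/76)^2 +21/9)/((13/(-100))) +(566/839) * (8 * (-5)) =-5908265128565/47249124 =-125044.97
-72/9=-8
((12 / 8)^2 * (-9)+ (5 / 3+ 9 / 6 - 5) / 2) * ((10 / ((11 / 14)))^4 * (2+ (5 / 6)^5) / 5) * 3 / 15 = -569512157900 / 10673289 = -53358.64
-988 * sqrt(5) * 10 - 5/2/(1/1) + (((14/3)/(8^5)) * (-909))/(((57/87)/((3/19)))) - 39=-9880 * sqrt(5) - 245641423/5914624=-22133.88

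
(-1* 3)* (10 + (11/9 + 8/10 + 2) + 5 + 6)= -1126/15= -75.07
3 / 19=0.16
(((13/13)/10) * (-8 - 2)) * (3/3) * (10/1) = -10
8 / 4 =2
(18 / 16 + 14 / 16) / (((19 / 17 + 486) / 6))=204 / 8281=0.02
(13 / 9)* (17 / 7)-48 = -2803 / 63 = -44.49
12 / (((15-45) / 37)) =-74 / 5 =-14.80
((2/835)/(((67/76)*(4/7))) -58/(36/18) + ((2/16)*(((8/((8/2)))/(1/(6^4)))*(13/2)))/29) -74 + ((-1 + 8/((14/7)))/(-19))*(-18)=-848706919/30825695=-27.53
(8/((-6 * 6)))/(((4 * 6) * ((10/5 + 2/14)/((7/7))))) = -7/1620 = -0.00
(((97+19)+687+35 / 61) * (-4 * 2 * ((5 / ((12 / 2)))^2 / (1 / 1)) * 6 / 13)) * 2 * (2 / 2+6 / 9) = -49018000 / 7137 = -6868.15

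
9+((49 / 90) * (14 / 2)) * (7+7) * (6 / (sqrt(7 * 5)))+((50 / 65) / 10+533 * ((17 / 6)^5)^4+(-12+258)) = 686 * sqrt(35) / 75+28161059428784851394969521745 / 47530059720818688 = 592489460286.16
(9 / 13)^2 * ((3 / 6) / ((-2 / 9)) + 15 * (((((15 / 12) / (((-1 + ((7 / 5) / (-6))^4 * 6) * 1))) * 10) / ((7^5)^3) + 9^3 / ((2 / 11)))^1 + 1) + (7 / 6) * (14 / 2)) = 12271237200788405669862579 / 425556810252085935332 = 28835.72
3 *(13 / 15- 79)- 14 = -1242 / 5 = -248.40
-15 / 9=-1.67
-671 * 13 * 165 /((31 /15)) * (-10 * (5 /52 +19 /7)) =274019625 /14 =19572830.36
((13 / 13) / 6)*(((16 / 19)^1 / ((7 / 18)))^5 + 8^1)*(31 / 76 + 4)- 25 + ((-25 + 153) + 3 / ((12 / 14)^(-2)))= 346465200219410 / 2372100365901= 146.06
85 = 85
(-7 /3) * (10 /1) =-70 /3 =-23.33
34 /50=17 /25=0.68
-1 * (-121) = 121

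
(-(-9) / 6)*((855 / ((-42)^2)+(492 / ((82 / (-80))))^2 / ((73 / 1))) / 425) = 27099201 / 2432360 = 11.14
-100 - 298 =-398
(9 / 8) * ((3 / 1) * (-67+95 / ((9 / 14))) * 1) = 2181 / 8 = 272.62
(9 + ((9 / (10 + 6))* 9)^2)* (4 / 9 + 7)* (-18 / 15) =-39597 / 128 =-309.35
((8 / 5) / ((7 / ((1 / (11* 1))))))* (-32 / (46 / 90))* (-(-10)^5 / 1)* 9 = -2073600000 / 1771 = -1170863.92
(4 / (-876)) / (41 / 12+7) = -4 / 9125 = -0.00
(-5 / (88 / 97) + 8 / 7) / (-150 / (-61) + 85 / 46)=-3775473 / 3722180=-1.01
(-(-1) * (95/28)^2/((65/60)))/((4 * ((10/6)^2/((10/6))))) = 16245/10192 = 1.59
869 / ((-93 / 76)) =-66044 / 93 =-710.15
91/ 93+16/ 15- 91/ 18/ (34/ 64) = -177179/ 23715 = -7.47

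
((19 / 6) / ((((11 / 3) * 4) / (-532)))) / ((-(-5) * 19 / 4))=-4.84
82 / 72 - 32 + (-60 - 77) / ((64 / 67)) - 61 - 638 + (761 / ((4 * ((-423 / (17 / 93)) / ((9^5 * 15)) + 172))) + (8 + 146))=-39679364480401 / 55250129088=-718.18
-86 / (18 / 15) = -71.67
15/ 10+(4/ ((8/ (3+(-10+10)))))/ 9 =5/ 3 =1.67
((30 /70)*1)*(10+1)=33 /7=4.71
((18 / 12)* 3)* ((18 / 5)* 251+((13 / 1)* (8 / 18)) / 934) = 9494642 / 2335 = 4066.23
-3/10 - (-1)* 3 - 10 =-73/10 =-7.30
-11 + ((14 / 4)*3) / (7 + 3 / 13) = -1795 / 188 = -9.55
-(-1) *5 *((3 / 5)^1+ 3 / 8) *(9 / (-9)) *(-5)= 195 / 8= 24.38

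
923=923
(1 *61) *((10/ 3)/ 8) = 305/ 12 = 25.42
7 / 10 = 0.70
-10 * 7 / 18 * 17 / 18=-595 / 162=-3.67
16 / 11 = 1.45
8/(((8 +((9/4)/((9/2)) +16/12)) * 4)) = 12/59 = 0.20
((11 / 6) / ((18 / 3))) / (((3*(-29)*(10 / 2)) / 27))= -11 / 580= -0.02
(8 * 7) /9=56 /9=6.22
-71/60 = -1.18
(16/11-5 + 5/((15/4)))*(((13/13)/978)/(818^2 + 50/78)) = -949/280739272638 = -0.00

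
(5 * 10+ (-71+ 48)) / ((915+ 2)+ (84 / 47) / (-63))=3807 / 129293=0.03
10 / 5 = 2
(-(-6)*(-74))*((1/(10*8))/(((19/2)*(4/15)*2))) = -333/304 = -1.10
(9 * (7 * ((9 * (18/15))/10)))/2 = 1701/50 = 34.02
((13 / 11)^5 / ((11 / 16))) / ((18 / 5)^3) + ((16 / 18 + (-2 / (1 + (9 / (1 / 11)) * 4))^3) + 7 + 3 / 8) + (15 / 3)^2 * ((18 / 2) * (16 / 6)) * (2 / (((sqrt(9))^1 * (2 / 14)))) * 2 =3625593861426013426919 / 646465193000560296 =5608.34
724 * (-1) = -724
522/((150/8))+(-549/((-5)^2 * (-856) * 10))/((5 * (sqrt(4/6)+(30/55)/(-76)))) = 27.84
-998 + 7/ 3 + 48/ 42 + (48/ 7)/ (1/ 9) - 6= -19715/ 21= -938.81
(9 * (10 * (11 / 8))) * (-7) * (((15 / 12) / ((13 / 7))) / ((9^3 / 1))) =-13475 / 16848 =-0.80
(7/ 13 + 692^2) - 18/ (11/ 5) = 478856.36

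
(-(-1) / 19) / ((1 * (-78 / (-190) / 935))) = 119.87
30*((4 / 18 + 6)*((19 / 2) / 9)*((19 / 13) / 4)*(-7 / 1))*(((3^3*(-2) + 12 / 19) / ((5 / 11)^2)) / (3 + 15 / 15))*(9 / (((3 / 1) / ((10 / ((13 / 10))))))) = 2253020 / 3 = 751006.67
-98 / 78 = -49 / 39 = -1.26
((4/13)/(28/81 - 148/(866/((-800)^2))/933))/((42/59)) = -214518159/58010199338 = -0.00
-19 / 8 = -2.38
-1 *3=-3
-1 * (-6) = 6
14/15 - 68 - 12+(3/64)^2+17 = -3813241/61440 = -62.06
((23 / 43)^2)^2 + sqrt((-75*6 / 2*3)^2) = 2307970516 / 3418801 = 675.08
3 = 3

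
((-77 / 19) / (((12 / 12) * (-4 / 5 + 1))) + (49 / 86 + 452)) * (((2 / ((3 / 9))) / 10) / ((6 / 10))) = 432.31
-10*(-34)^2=-11560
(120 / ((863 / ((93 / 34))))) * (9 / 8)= 12555 / 29342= 0.43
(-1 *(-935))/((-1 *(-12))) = 935/12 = 77.92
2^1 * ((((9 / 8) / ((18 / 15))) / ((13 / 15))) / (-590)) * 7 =-315 / 12272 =-0.03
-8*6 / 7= -48 / 7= -6.86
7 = 7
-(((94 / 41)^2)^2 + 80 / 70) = -569130360 / 19780327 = -28.77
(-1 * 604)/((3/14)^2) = -118384/9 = -13153.78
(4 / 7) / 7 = 4 / 49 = 0.08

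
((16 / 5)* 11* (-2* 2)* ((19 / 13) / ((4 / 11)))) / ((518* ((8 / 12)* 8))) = -6897 / 33670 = -0.20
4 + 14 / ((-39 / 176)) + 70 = 422 / 39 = 10.82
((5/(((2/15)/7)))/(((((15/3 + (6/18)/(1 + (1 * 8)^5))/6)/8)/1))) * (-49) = -7586842725/61442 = -123479.75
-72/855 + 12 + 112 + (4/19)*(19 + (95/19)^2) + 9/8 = 102071/760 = 134.30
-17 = -17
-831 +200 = -631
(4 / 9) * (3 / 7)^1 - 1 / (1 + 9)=19 / 210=0.09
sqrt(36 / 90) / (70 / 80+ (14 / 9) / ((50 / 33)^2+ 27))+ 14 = 255224 * sqrt(10) / 1184365+ 14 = 14.68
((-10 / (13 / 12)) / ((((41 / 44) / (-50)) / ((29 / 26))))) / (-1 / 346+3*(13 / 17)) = 22516296000 / 93382133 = 241.12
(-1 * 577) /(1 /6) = -3462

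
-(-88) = 88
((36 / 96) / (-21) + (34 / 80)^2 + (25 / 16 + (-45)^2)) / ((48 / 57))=431287137 / 179200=2406.74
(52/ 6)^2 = 75.11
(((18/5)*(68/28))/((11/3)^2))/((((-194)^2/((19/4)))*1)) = 26163/318776920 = 0.00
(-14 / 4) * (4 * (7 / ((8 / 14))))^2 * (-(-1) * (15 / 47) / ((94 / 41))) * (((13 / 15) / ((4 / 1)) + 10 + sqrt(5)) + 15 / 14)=-466708781 / 35344 - 10336305 * sqrt(5) / 8836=-15820.49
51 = 51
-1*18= -18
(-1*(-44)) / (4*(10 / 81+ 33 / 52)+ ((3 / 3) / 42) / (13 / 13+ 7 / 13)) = 12972960 / 898603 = 14.44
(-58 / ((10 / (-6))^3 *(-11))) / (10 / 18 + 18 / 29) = -408726 / 422125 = -0.97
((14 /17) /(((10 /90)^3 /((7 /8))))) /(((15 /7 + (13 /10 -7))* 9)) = -46305 /2822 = -16.41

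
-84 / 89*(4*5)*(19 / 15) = -2128 / 89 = -23.91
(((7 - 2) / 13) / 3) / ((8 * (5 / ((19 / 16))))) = 19 / 4992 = 0.00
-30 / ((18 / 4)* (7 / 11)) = -220 / 21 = -10.48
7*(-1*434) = -3038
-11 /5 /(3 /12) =-44 /5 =-8.80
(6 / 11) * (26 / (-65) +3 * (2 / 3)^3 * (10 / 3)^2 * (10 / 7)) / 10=38866 / 51975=0.75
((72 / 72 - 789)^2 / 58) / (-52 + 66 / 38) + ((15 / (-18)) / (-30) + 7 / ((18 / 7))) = -23291227 / 110780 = -210.25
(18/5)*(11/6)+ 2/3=109/15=7.27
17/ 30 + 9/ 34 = 212/ 255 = 0.83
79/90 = 0.88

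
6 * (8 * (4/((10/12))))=1152/5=230.40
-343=-343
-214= -214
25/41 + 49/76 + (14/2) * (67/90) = 906607/140220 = 6.47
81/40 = 2.02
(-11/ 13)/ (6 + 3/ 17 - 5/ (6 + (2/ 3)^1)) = -748/ 4797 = -0.16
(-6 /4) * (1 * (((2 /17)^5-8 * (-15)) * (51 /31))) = -766722924 /2589151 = -296.13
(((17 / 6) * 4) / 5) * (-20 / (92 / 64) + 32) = 14144 / 345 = 41.00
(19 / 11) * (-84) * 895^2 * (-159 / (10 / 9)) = 182944177290 / 11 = 16631288844.55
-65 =-65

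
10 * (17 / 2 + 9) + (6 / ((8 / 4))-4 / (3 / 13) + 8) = 506 / 3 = 168.67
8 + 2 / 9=74 / 9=8.22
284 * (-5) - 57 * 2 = -1534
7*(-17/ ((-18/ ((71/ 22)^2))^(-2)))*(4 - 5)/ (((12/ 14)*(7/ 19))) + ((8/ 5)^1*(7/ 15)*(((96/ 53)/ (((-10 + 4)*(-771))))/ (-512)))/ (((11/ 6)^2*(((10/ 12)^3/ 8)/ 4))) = 147309049326771926496/ 130881354171940625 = 1125.52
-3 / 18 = -1 / 6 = -0.17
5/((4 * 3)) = 0.42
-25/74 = -0.34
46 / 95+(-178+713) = 50871 / 95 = 535.48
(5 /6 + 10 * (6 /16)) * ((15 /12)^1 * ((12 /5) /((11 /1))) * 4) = 5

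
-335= -335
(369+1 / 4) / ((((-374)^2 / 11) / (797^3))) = 747748343321 / 50864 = 14700934.71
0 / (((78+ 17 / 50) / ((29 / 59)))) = 0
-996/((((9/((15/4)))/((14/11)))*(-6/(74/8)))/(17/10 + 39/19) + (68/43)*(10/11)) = -21749525259/24275686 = -895.94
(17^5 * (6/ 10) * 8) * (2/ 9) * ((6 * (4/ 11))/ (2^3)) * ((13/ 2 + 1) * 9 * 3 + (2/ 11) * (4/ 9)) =455615073016/ 5445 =83675862.81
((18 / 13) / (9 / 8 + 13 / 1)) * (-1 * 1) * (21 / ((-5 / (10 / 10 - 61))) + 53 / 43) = -1568016 / 63167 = -24.82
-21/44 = -0.48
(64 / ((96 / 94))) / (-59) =-188 / 177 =-1.06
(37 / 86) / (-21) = -37 / 1806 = -0.02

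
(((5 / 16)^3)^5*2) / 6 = 30517578125 / 3458764513820540928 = 0.00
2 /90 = 1 /45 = 0.02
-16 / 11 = -1.45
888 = 888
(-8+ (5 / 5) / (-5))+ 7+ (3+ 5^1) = 34 / 5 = 6.80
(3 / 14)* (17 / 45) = 17 / 210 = 0.08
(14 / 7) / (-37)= -0.05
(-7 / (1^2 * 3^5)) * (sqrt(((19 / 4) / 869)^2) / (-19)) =7 / 844668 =0.00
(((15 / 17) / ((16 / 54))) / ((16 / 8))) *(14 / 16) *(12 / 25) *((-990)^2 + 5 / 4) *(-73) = -97361690013 / 2176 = -44743423.72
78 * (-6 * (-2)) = 936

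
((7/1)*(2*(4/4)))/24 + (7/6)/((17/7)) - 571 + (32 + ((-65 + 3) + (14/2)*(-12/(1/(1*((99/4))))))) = -546503/204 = -2678.94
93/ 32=2.91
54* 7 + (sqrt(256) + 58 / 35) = 13848 / 35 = 395.66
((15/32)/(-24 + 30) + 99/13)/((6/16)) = 6401/312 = 20.52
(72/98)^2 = 1296/2401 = 0.54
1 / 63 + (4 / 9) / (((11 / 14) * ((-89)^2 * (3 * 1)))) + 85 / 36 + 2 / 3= 200489999 / 65871036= 3.04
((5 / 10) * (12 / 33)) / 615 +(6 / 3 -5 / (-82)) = 27889 / 13530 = 2.06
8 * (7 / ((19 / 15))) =840 / 19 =44.21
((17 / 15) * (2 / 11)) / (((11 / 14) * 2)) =238 / 1815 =0.13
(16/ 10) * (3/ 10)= 12/ 25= 0.48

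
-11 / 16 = -0.69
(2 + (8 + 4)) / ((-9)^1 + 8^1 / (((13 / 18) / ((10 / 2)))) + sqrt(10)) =109746 / 361919-2366 * sqrt(10) / 361919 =0.28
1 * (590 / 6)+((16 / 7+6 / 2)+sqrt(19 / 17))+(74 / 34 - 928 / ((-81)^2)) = sqrt(323) / 17+82490371 / 780759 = 106.71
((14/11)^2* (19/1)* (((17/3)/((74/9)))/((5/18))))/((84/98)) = 1994202/22385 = 89.09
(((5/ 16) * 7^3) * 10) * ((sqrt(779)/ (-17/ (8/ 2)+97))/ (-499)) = -1225 * sqrt(779)/ 52894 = -0.65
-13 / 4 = -3.25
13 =13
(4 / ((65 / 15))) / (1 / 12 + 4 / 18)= 432 / 143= 3.02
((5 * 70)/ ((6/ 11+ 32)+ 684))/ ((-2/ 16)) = -2200/ 563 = -3.91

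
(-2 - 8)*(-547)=5470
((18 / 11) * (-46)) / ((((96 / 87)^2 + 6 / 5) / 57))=-4314330 / 2431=-1774.71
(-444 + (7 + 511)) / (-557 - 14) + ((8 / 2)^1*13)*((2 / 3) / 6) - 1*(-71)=393895 / 5139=76.65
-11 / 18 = -0.61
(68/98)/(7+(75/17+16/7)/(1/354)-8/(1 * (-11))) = 6358/21795431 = 0.00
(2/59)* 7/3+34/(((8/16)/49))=589778/177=3332.08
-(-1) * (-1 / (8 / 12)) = -3 / 2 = -1.50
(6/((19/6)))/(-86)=-18/817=-0.02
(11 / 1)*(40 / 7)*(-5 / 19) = -2200 / 133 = -16.54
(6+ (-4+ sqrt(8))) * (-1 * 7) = -14 * sqrt(2) - 14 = -33.80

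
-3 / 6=-0.50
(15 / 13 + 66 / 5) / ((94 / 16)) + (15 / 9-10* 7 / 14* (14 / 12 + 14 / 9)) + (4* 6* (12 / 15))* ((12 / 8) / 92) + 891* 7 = 7876749539 / 1264770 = 6227.81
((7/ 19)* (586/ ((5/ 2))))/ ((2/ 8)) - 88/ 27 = 877672/ 2565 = 342.17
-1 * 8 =-8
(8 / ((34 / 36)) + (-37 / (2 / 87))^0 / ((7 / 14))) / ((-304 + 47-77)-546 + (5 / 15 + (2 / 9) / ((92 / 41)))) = -0.01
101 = 101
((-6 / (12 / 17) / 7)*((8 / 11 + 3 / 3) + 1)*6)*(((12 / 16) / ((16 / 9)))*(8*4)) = -20655 / 77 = -268.25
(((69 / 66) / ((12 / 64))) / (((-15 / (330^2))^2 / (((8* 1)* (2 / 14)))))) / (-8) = -293884800 / 7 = -41983542.86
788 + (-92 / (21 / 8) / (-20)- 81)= 74419 / 105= 708.75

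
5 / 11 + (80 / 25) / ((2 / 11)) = 993 / 55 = 18.05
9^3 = 729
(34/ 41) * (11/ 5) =374/ 205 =1.82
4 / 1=4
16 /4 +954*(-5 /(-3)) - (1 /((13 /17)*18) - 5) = 374149 /234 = 1598.93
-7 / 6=-1.17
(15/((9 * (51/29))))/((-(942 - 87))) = -29/26163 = -0.00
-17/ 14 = -1.21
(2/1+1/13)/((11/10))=270/143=1.89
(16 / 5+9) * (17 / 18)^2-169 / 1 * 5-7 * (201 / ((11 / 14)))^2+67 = -89947249091 / 196020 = -458867.71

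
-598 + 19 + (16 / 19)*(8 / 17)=-186889 / 323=-578.60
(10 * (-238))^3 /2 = -6740636000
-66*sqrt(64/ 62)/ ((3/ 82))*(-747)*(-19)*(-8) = 819333504*sqrt(62)/ 31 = 208110918.13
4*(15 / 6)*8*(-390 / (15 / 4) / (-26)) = 320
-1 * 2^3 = -8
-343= -343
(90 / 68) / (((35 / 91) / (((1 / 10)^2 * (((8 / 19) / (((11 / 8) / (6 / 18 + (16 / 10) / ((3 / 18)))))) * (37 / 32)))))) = 215007 / 1776500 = 0.12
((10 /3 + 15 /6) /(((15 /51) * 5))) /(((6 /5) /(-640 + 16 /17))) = -19012 /9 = -2112.44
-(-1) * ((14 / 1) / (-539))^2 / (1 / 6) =24 / 5929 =0.00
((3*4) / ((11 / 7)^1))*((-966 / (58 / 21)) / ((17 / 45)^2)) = -1725324300 / 92191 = -18714.67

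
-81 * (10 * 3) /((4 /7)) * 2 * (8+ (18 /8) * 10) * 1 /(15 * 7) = -4941 /2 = -2470.50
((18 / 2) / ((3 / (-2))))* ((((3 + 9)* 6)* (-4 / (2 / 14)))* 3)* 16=580608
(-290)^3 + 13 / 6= -146333987 / 6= -24388997.83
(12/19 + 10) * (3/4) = 303/38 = 7.97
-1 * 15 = -15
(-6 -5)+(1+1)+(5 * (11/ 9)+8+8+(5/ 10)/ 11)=2605/ 198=13.16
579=579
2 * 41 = 82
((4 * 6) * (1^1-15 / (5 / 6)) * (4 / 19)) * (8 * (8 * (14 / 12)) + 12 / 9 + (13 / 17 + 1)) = -126912 / 19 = -6679.58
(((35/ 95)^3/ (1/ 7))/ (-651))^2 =117649/ 406899824769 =0.00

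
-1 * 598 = -598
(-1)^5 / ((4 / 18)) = -4.50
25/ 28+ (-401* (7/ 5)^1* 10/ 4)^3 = -154819363551/ 56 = -2764631491.98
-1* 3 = -3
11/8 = 1.38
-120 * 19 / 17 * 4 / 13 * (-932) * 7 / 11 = 59498880 / 2431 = 24475.06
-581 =-581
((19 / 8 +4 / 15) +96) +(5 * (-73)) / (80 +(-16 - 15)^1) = 536213 / 5880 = 91.19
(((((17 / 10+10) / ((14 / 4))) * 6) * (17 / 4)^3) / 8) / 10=1724463 / 89600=19.25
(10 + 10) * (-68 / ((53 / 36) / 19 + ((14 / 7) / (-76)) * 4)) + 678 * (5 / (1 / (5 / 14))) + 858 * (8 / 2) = 375219 / 7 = 53602.71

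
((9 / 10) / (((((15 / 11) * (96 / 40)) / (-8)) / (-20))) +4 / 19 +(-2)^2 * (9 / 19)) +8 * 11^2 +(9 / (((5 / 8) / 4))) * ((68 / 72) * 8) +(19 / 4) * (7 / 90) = 1983155 / 1368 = 1449.67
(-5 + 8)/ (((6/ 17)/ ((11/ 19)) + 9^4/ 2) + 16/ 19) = 21318/ 23321549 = 0.00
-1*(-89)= 89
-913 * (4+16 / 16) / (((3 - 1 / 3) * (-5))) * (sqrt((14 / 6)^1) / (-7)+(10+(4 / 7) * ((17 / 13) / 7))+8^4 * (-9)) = -12617926.41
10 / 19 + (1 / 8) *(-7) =-0.35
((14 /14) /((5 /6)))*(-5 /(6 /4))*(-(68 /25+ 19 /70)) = 2094 /175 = 11.97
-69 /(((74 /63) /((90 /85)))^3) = -12577614147 /248858189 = -50.54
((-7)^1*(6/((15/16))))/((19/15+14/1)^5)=-34020000/629763392149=-0.00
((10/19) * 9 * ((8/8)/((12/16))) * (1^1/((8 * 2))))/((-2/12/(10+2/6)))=-465/19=-24.47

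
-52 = -52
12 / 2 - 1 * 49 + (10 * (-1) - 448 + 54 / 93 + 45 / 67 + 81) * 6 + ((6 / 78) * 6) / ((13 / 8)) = -806347855 / 351013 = -2297.20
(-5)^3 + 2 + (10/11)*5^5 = 29897/11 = 2717.91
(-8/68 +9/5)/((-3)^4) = 143/6885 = 0.02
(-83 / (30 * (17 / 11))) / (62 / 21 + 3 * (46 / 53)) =-338723 / 1051280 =-0.32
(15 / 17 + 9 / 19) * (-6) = -2628 / 323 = -8.14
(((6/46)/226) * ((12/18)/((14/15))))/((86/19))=0.00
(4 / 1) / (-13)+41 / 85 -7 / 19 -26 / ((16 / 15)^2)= -61931079 / 2687360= -23.05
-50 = -50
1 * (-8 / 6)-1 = -7 / 3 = -2.33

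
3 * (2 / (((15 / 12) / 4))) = 96 / 5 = 19.20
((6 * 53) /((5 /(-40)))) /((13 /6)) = -15264 /13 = -1174.15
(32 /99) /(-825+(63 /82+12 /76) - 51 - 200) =-49856 /165821535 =-0.00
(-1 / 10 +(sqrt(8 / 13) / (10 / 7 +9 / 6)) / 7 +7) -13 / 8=4*sqrt(26) / 533 +211 / 40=5.31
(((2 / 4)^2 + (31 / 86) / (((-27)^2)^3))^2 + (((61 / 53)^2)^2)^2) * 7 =6079749989810907742714300672040546455 / 276457910041104196394997562718338704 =21.99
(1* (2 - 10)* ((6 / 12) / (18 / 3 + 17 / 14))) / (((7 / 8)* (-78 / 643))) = 20576 / 3939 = 5.22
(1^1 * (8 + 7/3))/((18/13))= 403/54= 7.46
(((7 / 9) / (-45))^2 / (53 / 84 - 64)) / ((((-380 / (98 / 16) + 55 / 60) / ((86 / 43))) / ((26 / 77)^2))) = 7419776 / 421890289952175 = 0.00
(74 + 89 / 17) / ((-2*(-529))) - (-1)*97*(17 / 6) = 7416749 / 26979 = 274.91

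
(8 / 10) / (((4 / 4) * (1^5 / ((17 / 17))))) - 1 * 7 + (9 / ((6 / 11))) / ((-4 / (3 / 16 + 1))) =-7103 / 640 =-11.10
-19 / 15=-1.27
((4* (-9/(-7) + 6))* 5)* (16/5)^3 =835584/175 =4774.77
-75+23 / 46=-149 / 2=-74.50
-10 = -10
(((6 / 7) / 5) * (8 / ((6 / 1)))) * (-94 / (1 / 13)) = -9776 / 35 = -279.31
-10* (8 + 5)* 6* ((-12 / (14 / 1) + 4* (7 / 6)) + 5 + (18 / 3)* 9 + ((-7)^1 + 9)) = -353860 / 7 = -50551.43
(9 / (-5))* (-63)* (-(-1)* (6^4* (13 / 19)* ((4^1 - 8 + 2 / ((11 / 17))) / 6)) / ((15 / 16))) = -16982784 / 1045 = -16251.47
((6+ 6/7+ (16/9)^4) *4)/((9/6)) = 6189440/137781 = 44.92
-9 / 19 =-0.47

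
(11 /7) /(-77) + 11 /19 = 520 /931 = 0.56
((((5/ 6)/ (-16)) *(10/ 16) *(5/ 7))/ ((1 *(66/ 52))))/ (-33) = 1625/ 2927232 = 0.00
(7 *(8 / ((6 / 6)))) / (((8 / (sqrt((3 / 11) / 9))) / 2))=14 *sqrt(33) / 33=2.44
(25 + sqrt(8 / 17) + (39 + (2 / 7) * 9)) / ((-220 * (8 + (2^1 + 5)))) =-233 / 11550 - sqrt(34) / 28050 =-0.02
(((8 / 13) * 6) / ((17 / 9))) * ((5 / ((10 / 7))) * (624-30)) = 898128 / 221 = 4063.93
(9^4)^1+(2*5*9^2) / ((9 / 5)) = 7011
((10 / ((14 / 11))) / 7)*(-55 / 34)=-1.82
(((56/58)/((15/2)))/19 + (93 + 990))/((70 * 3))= 8951051/1735650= 5.16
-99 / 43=-2.30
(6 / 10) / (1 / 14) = 42 / 5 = 8.40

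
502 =502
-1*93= -93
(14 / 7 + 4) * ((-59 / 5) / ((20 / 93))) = -16461 / 50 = -329.22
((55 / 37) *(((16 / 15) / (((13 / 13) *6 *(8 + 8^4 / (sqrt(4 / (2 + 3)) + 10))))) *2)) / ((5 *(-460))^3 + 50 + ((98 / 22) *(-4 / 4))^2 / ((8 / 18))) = -0.00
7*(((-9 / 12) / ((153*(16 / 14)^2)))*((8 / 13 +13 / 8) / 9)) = -0.01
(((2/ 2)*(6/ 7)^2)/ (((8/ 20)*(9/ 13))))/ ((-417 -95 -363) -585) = -13/ 7154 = -0.00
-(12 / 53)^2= -144 / 2809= -0.05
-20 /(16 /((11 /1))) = -55 /4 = -13.75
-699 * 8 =-5592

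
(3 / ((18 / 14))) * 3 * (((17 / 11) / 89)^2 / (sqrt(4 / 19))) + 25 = 2023 * sqrt(19) / 1916882 + 25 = 25.00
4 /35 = 0.11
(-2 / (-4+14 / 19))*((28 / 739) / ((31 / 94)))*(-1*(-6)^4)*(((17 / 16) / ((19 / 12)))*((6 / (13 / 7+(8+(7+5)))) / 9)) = -1326528 / 710179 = -1.87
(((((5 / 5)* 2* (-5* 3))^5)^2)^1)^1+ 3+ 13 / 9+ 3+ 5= 5314410000000112 / 9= 590490000000012.44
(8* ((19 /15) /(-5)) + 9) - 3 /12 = 2017 /300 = 6.72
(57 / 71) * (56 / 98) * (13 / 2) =1482 / 497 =2.98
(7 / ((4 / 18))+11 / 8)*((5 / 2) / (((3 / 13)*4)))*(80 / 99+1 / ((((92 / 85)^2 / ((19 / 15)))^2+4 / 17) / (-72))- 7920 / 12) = -126126941336929975 / 1953340402464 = -64569.87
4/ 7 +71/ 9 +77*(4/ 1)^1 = 19937/ 63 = 316.46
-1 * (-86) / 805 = 86 / 805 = 0.11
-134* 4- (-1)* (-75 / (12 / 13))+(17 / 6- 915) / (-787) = -5818363 / 9444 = -616.09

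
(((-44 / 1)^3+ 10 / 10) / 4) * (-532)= 11329339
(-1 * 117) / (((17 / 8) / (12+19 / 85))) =-972504 / 1445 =-673.01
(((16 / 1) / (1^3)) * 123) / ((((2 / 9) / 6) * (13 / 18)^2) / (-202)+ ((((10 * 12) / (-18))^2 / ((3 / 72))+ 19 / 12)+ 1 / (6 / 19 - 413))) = 27268213880448 / 14801423168029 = 1.84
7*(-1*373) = -2611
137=137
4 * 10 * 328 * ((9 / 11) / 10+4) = 53553.45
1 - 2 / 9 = 7 / 9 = 0.78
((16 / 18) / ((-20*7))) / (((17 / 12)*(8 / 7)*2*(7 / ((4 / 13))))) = -2 / 23205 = -0.00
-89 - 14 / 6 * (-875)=5858 / 3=1952.67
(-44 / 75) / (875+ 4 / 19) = -836 / 1247175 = -0.00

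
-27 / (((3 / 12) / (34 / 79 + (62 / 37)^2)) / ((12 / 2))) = -226943856 / 108151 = -2098.40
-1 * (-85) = 85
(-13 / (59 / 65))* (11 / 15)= -1859 / 177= -10.50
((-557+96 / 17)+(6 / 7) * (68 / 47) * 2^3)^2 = 9170170876441 / 31281649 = 293148.58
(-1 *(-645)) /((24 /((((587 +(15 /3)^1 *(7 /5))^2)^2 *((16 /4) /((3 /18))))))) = 80298141667920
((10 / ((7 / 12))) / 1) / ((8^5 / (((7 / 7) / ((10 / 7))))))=3 / 8192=0.00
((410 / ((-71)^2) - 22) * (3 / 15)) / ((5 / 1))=-110492 / 126025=-0.88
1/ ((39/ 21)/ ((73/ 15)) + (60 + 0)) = 511/ 30855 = 0.02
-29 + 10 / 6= -82 / 3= -27.33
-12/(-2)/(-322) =-3/161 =-0.02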